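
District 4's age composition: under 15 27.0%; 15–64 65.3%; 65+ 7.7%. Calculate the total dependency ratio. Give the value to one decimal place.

Total dependency ratio = (27.0 + 7.7) / 65.3 × 100 = 34.7 / 65.3 × 100 = 53.1

Total dependency ratio: 53.1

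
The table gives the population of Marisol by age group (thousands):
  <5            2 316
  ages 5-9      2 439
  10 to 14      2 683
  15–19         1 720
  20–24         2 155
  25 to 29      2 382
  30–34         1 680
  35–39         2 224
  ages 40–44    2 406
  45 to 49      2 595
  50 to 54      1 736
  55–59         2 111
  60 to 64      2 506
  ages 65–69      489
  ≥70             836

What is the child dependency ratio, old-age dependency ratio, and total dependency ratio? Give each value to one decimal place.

Youth dependency ratio: 34.6
Old-age dependency ratio: 6.2
Total dependency ratio: 40.7

0–14: 2 316 + 2 439 + 2 683 = 7 438
15–64: 1 720 + 2 155 + 2 382 + 1 680 + 2 224 + 2 406 + 2 595 + 1 736 + 2 111 + 2 506 = 21 515
65+: 489 + 836 = 1 325
Youth dependency ratio = 7 438 / 21 515 × 100 = 34.6
Old-age dependency ratio = 1 325 / 21 515 × 100 = 6.2
Total dependency ratio = (7 438 + 1 325) / 21 515 × 100 = 8 763 / 21 515 × 100 = 40.7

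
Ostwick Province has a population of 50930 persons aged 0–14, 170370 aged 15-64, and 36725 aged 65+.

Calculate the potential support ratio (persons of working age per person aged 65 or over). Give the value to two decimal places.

Potential support ratio = 170370 / 36725 = 4.64

Potential support ratio: 4.64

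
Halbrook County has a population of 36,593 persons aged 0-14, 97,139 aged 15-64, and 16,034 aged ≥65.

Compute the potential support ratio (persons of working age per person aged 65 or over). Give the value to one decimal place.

Potential support ratio: 6.1

Potential support ratio = 97,139 / 16,034 = 6.1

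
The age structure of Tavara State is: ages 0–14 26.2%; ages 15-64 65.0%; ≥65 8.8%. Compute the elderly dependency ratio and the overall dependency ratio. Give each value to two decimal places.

Old-age dependency ratio = 8.8 / 65.0 × 100 = 13.54
Total dependency ratio = (26.2 + 8.8) / 65.0 × 100 = 35.0 / 65.0 × 100 = 53.85

Old-age dependency ratio: 13.54
Total dependency ratio: 53.85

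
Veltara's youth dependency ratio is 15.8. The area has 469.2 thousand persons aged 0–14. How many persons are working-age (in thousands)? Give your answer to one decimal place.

Working-age: 2969.6

Youth dependency ratio = youth / working-age × 100
15.8 = 469.2 / W × 100
⇒ 2969.6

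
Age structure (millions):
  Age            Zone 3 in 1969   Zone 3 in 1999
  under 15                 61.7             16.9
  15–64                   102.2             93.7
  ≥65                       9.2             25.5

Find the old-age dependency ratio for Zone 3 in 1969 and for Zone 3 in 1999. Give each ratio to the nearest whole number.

Zone 3 in 1969: 9.2 / 102.2 × 100 = 9
Zone 3 in 1999: 25.5 / 93.7 × 100 = 27

Zone 3 in 1969: 9
Zone 3 in 1999: 27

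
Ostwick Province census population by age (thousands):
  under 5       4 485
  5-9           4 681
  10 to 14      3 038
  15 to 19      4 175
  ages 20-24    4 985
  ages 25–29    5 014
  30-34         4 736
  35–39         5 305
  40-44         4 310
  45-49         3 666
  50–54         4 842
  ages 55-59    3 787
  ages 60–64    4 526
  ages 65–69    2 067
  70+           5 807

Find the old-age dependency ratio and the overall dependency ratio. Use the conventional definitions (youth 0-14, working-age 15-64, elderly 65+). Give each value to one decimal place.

Old-age dependency ratio: 17.4
Total dependency ratio: 44.3

0–14: 4 485 + 4 681 + 3 038 = 12 204
15–64: 4 175 + 4 985 + 5 014 + 4 736 + 5 305 + 4 310 + 3 666 + 4 842 + 3 787 + 4 526 = 45 346
65+: 2 067 + 5 807 = 7 874
Old-age dependency ratio = 7 874 / 45 346 × 100 = 17.4
Total dependency ratio = (12 204 + 7 874) / 45 346 × 100 = 20 078 / 45 346 × 100 = 44.3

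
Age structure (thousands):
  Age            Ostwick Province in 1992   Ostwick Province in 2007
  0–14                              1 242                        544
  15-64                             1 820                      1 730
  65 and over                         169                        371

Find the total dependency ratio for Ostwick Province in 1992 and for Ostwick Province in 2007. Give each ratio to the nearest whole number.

Ostwick Province in 1992: 78
Ostwick Province in 2007: 53

Ostwick Province in 1992: (1 242 + 169) / 1 820 × 100 = 1 411 / 1 820 × 100 = 78
Ostwick Province in 2007: (544 + 371) / 1 730 × 100 = 915 / 1 730 × 100 = 53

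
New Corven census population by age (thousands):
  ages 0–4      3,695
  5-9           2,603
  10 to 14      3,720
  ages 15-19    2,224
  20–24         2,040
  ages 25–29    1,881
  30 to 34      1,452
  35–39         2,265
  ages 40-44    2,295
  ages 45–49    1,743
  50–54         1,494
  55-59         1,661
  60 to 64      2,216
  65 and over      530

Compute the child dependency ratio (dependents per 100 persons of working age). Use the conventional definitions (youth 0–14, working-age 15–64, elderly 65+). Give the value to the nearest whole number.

Youth dependency ratio: 52

0–14: 3,695 + 2,603 + 3,720 = 10,018
15–64: 2,224 + 2,040 + 1,881 + 1,452 + 2,265 + 2,295 + 1,743 + 1,494 + 1,661 + 2,216 = 19,271
65+: 530
Youth dependency ratio = 10,018 / 19,271 × 100 = 52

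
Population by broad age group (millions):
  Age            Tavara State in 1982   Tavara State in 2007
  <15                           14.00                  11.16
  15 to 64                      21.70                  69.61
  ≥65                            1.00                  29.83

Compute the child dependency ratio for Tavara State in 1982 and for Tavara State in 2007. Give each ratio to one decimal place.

Tavara State in 1982: 14.00 / 21.70 × 100 = 64.5
Tavara State in 2007: 11.16 / 69.61 × 100 = 16.0

Tavara State in 1982: 64.5
Tavara State in 2007: 16.0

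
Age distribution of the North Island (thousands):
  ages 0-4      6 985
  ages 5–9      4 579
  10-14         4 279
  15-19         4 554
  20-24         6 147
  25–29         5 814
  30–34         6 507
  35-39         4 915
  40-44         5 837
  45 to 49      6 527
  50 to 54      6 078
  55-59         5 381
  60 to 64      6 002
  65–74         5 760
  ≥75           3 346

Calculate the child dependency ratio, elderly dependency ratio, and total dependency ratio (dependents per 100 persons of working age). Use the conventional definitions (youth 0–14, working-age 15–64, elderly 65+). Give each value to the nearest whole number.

Youth dependency ratio: 27
Old-age dependency ratio: 16
Total dependency ratio: 43

0–14: 6 985 + 4 579 + 4 279 = 15 843
15–64: 4 554 + 6 147 + 5 814 + 6 507 + 4 915 + 5 837 + 6 527 + 6 078 + 5 381 + 6 002 = 57 762
65+: 5 760 + 3 346 = 9 106
Youth dependency ratio = 15 843 / 57 762 × 100 = 27
Old-age dependency ratio = 9 106 / 57 762 × 100 = 16
Total dependency ratio = (15 843 + 9 106) / 57 762 × 100 = 24 949 / 57 762 × 100 = 43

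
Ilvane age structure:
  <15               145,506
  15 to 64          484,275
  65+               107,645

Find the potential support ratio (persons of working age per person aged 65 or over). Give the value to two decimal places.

Potential support ratio = 484,275 / 107,645 = 4.50

Potential support ratio: 4.50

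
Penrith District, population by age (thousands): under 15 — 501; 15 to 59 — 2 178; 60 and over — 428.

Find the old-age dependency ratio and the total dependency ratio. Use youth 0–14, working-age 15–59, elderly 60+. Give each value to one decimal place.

Old-age dependency ratio: 19.7
Total dependency ratio: 42.7

Old-age dependency ratio = 428 / 2 178 × 100 = 19.7
Total dependency ratio = (501 + 428) / 2 178 × 100 = 929 / 2 178 × 100 = 42.7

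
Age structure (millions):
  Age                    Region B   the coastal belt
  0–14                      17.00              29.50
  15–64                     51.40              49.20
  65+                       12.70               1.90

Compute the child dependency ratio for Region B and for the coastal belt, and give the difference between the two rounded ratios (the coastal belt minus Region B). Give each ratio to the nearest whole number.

Region B: 17.00 / 51.40 × 100 = 33
the coastal belt: 29.50 / 49.20 × 100 = 60

Region B: 33
the coastal belt: 60
Difference: +27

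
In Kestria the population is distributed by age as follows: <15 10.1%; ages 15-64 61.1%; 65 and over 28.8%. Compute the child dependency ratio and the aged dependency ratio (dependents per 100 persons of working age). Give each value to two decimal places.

Youth dependency ratio: 16.53
Old-age dependency ratio: 47.14

Youth dependency ratio = 10.1 / 61.1 × 100 = 16.53
Old-age dependency ratio = 28.8 / 61.1 × 100 = 47.14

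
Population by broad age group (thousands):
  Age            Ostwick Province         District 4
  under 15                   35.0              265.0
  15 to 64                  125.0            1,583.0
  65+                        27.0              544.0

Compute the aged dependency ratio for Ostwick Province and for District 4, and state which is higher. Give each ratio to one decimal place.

Ostwick Province: 21.6
District 4: 34.4
Higher: District 4

Ostwick Province: 27.0 / 125.0 × 100 = 21.6
District 4: 544.0 / 1,583.0 × 100 = 34.4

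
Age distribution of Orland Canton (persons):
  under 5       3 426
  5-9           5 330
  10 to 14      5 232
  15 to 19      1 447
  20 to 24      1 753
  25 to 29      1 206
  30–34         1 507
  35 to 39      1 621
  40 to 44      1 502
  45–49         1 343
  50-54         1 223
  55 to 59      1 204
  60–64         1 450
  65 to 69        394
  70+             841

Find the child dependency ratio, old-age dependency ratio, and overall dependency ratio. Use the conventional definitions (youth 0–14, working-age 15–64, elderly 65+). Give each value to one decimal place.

0–14: 3 426 + 5 330 + 5 232 = 13 988
15–64: 1 447 + 1 753 + 1 206 + 1 507 + 1 621 + 1 502 + 1 343 + 1 223 + 1 204 + 1 450 = 14 256
65+: 394 + 841 = 1 235
Youth dependency ratio = 13 988 / 14 256 × 100 = 98.1
Old-age dependency ratio = 1 235 / 14 256 × 100 = 8.7
Total dependency ratio = (13 988 + 1 235) / 14 256 × 100 = 15 223 / 14 256 × 100 = 106.8

Youth dependency ratio: 98.1
Old-age dependency ratio: 8.7
Total dependency ratio: 106.8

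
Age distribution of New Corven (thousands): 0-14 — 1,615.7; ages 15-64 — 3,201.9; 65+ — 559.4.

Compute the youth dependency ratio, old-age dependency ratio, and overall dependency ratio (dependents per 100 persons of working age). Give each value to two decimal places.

Youth dependency ratio: 50.46
Old-age dependency ratio: 17.47
Total dependency ratio: 67.93

Youth dependency ratio = 1,615.7 / 3,201.9 × 100 = 50.46
Old-age dependency ratio = 559.4 / 3,201.9 × 100 = 17.47
Total dependency ratio = (1,615.7 + 559.4) / 3,201.9 × 100 = 2,175.1 / 3,201.9 × 100 = 67.93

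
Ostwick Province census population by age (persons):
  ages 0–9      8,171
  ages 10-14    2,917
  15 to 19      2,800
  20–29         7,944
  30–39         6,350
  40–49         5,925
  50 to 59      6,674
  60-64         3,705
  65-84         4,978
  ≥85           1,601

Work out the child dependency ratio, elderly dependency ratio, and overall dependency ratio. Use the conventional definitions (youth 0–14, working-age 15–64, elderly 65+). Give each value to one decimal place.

Youth dependency ratio: 33.2
Old-age dependency ratio: 19.7
Total dependency ratio: 52.9

0–14: 8,171 + 2,917 = 11,088
15–64: 2,800 + 7,944 + 6,350 + 5,925 + 6,674 + 3,705 = 33,398
65+: 4,978 + 1,601 = 6,579
Youth dependency ratio = 11,088 / 33,398 × 100 = 33.2
Old-age dependency ratio = 6,579 / 33,398 × 100 = 19.7
Total dependency ratio = (11,088 + 6,579) / 33,398 × 100 = 17,667 / 33,398 × 100 = 52.9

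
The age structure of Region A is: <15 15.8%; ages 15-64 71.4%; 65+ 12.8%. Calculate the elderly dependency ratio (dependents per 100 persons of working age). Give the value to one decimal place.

Old-age dependency ratio: 17.9

Old-age dependency ratio = 12.8 / 71.4 × 100 = 17.9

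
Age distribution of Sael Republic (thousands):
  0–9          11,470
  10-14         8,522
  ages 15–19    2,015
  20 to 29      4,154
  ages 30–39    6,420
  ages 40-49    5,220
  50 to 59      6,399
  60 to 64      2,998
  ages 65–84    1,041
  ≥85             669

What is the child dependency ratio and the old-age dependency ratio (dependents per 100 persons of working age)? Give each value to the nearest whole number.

Youth dependency ratio: 73
Old-age dependency ratio: 6

0–14: 11,470 + 8,522 = 19,992
15–64: 2,015 + 4,154 + 6,420 + 5,220 + 6,399 + 2,998 = 27,206
65+: 1,041 + 669 = 1,710
Youth dependency ratio = 19,992 / 27,206 × 100 = 73
Old-age dependency ratio = 1,710 / 27,206 × 100 = 6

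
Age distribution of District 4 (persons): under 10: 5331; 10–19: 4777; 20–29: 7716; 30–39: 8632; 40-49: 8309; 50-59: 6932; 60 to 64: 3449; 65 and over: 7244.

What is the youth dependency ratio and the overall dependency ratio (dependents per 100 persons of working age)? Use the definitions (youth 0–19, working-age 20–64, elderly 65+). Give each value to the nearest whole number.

Youth dependency ratio: 29
Total dependency ratio: 50

0–19: 5331 + 4777 = 10108
20–64: 7716 + 8632 + 8309 + 6932 + 3449 = 35038
65+: 7244
Youth dependency ratio = 10108 / 35038 × 100 = 29
Total dependency ratio = (10108 + 7244) / 35038 × 100 = 17352 / 35038 × 100 = 50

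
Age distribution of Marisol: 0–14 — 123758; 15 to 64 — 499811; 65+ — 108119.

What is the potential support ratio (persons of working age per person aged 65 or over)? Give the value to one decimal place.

Potential support ratio: 4.6

Potential support ratio = 499811 / 108119 = 4.6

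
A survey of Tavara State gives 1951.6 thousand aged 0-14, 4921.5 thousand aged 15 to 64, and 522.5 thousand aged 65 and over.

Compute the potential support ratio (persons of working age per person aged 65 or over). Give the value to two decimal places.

Potential support ratio = 4921.5 / 522.5 = 9.42

Potential support ratio: 9.42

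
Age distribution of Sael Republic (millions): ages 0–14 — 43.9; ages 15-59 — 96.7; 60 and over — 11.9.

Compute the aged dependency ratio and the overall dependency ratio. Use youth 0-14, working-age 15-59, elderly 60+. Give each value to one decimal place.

Old-age dependency ratio = 11.9 / 96.7 × 100 = 12.3
Total dependency ratio = (43.9 + 11.9) / 96.7 × 100 = 55.8 / 96.7 × 100 = 57.7

Old-age dependency ratio: 12.3
Total dependency ratio: 57.7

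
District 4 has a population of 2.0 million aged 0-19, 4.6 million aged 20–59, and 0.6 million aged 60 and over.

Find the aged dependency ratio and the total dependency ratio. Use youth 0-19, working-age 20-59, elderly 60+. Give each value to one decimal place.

Old-age dependency ratio = 0.6 / 4.6 × 100 = 13.0
Total dependency ratio = (2.0 + 0.6) / 4.6 × 100 = 2.6 / 4.6 × 100 = 56.5

Old-age dependency ratio: 13.0
Total dependency ratio: 56.5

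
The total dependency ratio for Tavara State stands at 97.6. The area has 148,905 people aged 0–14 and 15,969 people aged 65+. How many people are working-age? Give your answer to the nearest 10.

Working-age: 168,930

Total dependency ratio = (youth + elderly) / working-age × 100
97.6 = (148,905 + 15,969) / W × 100
⇒ 168,930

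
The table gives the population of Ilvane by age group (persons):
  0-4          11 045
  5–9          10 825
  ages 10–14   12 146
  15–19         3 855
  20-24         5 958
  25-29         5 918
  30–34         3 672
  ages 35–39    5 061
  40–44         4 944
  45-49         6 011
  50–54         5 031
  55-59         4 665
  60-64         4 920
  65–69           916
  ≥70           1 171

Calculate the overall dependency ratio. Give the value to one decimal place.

0–14: 11 045 + 10 825 + 12 146 = 34 016
15–64: 3 855 + 5 958 + 5 918 + 3 672 + 5 061 + 4 944 + 6 011 + 5 031 + 4 665 + 4 920 = 50 035
65+: 916 + 1 171 = 2 087
Total dependency ratio = (34 016 + 2 087) / 50 035 × 100 = 36 103 / 50 035 × 100 = 72.2

Total dependency ratio: 72.2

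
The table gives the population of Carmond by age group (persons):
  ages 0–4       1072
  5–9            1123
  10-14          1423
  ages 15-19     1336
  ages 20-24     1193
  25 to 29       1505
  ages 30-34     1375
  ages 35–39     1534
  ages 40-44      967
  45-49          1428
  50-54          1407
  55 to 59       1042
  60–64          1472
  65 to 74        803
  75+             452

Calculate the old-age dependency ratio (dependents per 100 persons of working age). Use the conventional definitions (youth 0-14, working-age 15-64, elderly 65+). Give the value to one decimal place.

Old-age dependency ratio: 9.5

0–14: 1072 + 1123 + 1423 = 3618
15–64: 1336 + 1193 + 1505 + 1375 + 1534 + 967 + 1428 + 1407 + 1042 + 1472 = 13259
65+: 803 + 452 = 1255
Old-age dependency ratio = 1255 / 13259 × 100 = 9.5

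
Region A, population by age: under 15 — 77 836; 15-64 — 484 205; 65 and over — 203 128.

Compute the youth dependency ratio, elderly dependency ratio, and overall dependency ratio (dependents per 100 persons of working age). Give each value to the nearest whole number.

Youth dependency ratio: 16
Old-age dependency ratio: 42
Total dependency ratio: 58

Youth dependency ratio = 77 836 / 484 205 × 100 = 16
Old-age dependency ratio = 203 128 / 484 205 × 100 = 42
Total dependency ratio = (77 836 + 203 128) / 484 205 × 100 = 280 964 / 484 205 × 100 = 58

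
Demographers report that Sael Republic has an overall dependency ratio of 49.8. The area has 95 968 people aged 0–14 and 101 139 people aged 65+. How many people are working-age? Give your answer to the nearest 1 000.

Working-age: 396 000

Total dependency ratio = (youth + elderly) / working-age × 100
49.8 = (95 968 + 101 139) / W × 100
⇒ 396 000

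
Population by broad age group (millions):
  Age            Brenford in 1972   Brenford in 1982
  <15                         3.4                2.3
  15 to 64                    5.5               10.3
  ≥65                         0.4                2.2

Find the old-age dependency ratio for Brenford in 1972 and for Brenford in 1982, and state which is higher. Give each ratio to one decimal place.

Brenford in 1972: 7.3
Brenford in 1982: 21.4
Higher: Brenford in 1982

Brenford in 1972: 0.4 / 5.5 × 100 = 7.3
Brenford in 1982: 2.2 / 10.3 × 100 = 21.4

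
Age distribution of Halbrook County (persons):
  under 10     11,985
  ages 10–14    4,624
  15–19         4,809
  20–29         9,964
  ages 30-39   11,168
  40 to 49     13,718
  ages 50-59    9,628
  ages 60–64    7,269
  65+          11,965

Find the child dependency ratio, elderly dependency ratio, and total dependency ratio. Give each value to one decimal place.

Youth dependency ratio: 29.4
Old-age dependency ratio: 21.2
Total dependency ratio: 50.5

0–14: 11,985 + 4,624 = 16,609
15–64: 4,809 + 9,964 + 11,168 + 13,718 + 9,628 + 7,269 = 56,556
65+: 11,965
Youth dependency ratio = 16,609 / 56,556 × 100 = 29.4
Old-age dependency ratio = 11,965 / 56,556 × 100 = 21.2
Total dependency ratio = (16,609 + 11,965) / 56,556 × 100 = 28,574 / 56,556 × 100 = 50.5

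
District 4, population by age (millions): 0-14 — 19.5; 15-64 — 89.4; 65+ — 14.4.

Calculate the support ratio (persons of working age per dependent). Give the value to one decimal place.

Support ratio = 89.4 / (19.5 + 14.4) = 89.4 / 33.9 = 2.6

Support ratio: 2.6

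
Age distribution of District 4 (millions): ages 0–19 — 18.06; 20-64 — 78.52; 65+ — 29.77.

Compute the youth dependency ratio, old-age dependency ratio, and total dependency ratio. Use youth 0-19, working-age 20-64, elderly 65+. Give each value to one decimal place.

Youth dependency ratio: 23.0
Old-age dependency ratio: 37.9
Total dependency ratio: 60.9

Youth dependency ratio = 18.06 / 78.52 × 100 = 23.0
Old-age dependency ratio = 29.77 / 78.52 × 100 = 37.9
Total dependency ratio = (18.06 + 29.77) / 78.52 × 100 = 47.83 / 78.52 × 100 = 60.9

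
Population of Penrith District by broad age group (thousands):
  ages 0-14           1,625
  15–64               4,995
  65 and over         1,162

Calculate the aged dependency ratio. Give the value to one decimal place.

Old-age dependency ratio: 23.3

Old-age dependency ratio = 1,162 / 4,995 × 100 = 23.3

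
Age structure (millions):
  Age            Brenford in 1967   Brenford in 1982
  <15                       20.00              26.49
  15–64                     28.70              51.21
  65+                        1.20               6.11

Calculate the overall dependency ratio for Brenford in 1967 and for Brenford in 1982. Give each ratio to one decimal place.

Brenford in 1967: 73.9
Brenford in 1982: 63.7

Brenford in 1967: (20.00 + 1.20) / 28.70 × 100 = 21.20 / 28.70 × 100 = 73.9
Brenford in 1982: (26.49 + 6.11) / 51.21 × 100 = 32.60 / 51.21 × 100 = 63.7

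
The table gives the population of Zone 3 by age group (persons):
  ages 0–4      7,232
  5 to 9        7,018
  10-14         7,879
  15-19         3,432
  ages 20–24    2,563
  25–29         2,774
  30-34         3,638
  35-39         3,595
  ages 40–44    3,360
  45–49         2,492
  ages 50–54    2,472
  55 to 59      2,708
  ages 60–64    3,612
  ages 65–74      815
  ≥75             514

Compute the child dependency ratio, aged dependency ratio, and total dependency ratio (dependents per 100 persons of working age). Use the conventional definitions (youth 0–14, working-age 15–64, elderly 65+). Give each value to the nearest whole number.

0–14: 7,232 + 7,018 + 7,879 = 22,129
15–64: 3,432 + 2,563 + 2,774 + 3,638 + 3,595 + 3,360 + 2,492 + 2,472 + 2,708 + 3,612 = 30,646
65+: 815 + 514 = 1,329
Youth dependency ratio = 22,129 / 30,646 × 100 = 72
Old-age dependency ratio = 1,329 / 30,646 × 100 = 4
Total dependency ratio = (22,129 + 1,329) / 30,646 × 100 = 23,458 / 30,646 × 100 = 77

Youth dependency ratio: 72
Old-age dependency ratio: 4
Total dependency ratio: 77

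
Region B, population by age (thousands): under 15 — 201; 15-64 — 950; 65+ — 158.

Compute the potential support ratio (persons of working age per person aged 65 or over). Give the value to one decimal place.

Potential support ratio = 950 / 158 = 6.0

Potential support ratio: 6.0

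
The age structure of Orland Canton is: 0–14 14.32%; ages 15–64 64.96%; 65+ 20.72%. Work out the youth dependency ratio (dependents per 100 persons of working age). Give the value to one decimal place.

Youth dependency ratio: 22.0

Youth dependency ratio = 14.32 / 64.96 × 100 = 22.0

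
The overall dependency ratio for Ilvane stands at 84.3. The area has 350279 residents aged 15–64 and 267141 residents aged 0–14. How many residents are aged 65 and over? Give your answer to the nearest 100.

Aged 65 and over: 28100

Total dependency ratio = (youth + elderly) / working-age × 100
84.3 = (267141 + E) / 350279 × 100
⇒ 28100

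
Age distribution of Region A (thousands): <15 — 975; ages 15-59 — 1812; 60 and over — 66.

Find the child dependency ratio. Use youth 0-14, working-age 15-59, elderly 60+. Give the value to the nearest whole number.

Youth dependency ratio: 54

Youth dependency ratio = 975 / 1812 × 100 = 54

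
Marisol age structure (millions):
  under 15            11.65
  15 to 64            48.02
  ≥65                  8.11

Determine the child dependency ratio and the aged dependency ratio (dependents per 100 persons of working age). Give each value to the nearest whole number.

Youth dependency ratio: 24
Old-age dependency ratio: 17

Youth dependency ratio = 11.65 / 48.02 × 100 = 24
Old-age dependency ratio = 8.11 / 48.02 × 100 = 17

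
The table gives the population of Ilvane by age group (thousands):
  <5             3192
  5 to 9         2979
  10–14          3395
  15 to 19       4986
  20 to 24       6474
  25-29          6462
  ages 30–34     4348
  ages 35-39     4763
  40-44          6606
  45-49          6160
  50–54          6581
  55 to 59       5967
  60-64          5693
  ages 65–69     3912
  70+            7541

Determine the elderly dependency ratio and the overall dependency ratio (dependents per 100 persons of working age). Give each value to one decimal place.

0–14: 3192 + 2979 + 3395 = 9566
15–64: 4986 + 6474 + 6462 + 4348 + 4763 + 6606 + 6160 + 6581 + 5967 + 5693 = 58040
65+: 3912 + 7541 = 11453
Old-age dependency ratio = 11453 / 58040 × 100 = 19.7
Total dependency ratio = (9566 + 11453) / 58040 × 100 = 21019 / 58040 × 100 = 36.2

Old-age dependency ratio: 19.7
Total dependency ratio: 36.2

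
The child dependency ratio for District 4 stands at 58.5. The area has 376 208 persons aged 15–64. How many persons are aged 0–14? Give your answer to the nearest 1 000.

Aged 0–14: 220 000

Youth dependency ratio = youth / working-age × 100
58.5 = Y / 376 208 × 100
⇒ 220 000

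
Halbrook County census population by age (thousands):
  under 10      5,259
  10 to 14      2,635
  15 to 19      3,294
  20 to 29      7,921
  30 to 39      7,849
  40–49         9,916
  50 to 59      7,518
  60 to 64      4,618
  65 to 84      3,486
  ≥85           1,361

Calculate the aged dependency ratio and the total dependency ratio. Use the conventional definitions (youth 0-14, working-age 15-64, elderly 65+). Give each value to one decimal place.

Old-age dependency ratio: 11.8
Total dependency ratio: 31.0

0–14: 5,259 + 2,635 = 7,894
15–64: 3,294 + 7,921 + 7,849 + 9,916 + 7,518 + 4,618 = 41,116
65+: 3,486 + 1,361 = 4,847
Old-age dependency ratio = 4,847 / 41,116 × 100 = 11.8
Total dependency ratio = (7,894 + 4,847) / 41,116 × 100 = 12,741 / 41,116 × 100 = 31.0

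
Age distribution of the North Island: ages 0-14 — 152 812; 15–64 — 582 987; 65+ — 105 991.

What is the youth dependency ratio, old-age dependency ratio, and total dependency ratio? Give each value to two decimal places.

Youth dependency ratio = 152 812 / 582 987 × 100 = 26.21
Old-age dependency ratio = 105 991 / 582 987 × 100 = 18.18
Total dependency ratio = (152 812 + 105 991) / 582 987 × 100 = 258 803 / 582 987 × 100 = 44.39

Youth dependency ratio: 26.21
Old-age dependency ratio: 18.18
Total dependency ratio: 44.39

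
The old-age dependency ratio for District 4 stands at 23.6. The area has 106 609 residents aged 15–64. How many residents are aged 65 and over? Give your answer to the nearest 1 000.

Old-age dependency ratio = elderly / working-age × 100
23.6 = E / 106 609 × 100
⇒ 25 000

Aged 65 and over: 25 000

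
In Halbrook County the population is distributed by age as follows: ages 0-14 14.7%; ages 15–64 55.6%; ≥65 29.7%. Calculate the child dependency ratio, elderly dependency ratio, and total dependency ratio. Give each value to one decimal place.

Youth dependency ratio = 14.7 / 55.6 × 100 = 26.4
Old-age dependency ratio = 29.7 / 55.6 × 100 = 53.4
Total dependency ratio = (14.7 + 29.7) / 55.6 × 100 = 44.4 / 55.6 × 100 = 79.9

Youth dependency ratio: 26.4
Old-age dependency ratio: 53.4
Total dependency ratio: 79.9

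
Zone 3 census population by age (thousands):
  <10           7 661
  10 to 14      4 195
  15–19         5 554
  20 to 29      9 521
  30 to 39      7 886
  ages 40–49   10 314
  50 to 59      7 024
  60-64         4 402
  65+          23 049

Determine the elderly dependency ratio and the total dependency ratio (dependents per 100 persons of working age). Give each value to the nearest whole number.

Old-age dependency ratio: 52
Total dependency ratio: 78

0–14: 7 661 + 4 195 = 11 856
15–64: 5 554 + 9 521 + 7 886 + 10 314 + 7 024 + 4 402 = 44 701
65+: 23 049
Old-age dependency ratio = 23 049 / 44 701 × 100 = 52
Total dependency ratio = (11 856 + 23 049) / 44 701 × 100 = 34 905 / 44 701 × 100 = 78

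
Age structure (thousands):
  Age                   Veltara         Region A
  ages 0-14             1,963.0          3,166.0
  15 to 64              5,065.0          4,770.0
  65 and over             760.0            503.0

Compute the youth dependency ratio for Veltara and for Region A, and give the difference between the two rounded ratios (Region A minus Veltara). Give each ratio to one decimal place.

Veltara: 1,963.0 / 5,065.0 × 100 = 38.8
Region A: 3,166.0 / 4,770.0 × 100 = 66.4

Veltara: 38.8
Region A: 66.4
Difference: +27.6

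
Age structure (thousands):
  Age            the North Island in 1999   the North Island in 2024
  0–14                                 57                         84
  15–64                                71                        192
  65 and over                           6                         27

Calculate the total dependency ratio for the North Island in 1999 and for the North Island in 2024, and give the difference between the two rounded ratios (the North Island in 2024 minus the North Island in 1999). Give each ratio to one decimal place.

the North Island in 1999: 88.7
the North Island in 2024: 57.8
Difference: -30.9

the North Island in 1999: (57 + 6) / 71 × 100 = 63 / 71 × 100 = 88.7
the North Island in 2024: (84 + 27) / 192 × 100 = 111 / 192 × 100 = 57.8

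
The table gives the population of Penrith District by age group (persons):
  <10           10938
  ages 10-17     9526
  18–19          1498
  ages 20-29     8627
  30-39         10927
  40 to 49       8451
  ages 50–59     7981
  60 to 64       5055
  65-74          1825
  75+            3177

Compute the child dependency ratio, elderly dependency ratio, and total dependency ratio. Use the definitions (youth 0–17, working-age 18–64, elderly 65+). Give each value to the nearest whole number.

Youth dependency ratio: 48
Old-age dependency ratio: 12
Total dependency ratio: 60

0–17: 10938 + 9526 = 20464
18–64: 1498 + 8627 + 10927 + 8451 + 7981 + 5055 = 42539
65+: 1825 + 3177 = 5002
Youth dependency ratio = 20464 / 42539 × 100 = 48
Old-age dependency ratio = 5002 / 42539 × 100 = 12
Total dependency ratio = (20464 + 5002) / 42539 × 100 = 25466 / 42539 × 100 = 60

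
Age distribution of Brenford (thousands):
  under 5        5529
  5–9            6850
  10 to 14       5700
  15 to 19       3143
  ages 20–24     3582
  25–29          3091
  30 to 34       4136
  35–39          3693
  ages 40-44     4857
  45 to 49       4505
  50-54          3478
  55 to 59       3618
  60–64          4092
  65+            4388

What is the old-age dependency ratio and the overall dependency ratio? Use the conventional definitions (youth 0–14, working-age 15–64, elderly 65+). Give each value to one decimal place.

Old-age dependency ratio: 11.5
Total dependency ratio: 58.8

0–14: 5529 + 6850 + 5700 = 18079
15–64: 3143 + 3582 + 3091 + 4136 + 3693 + 4857 + 4505 + 3478 + 3618 + 4092 = 38195
65+: 4388
Old-age dependency ratio = 4388 / 38195 × 100 = 11.5
Total dependency ratio = (18079 + 4388) / 38195 × 100 = 22467 / 38195 × 100 = 58.8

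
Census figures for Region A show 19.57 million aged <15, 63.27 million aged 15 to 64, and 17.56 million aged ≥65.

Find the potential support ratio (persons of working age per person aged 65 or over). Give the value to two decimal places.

Potential support ratio = 63.27 / 17.56 = 3.60

Potential support ratio: 3.60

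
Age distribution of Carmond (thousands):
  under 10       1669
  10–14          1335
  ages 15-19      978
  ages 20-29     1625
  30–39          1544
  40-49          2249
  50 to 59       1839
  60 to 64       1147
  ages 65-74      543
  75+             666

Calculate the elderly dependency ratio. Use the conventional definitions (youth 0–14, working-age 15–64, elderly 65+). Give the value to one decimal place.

Old-age dependency ratio: 12.9

0–14: 1669 + 1335 = 3004
15–64: 978 + 1625 + 1544 + 2249 + 1839 + 1147 = 9382
65+: 543 + 666 = 1209
Old-age dependency ratio = 1209 / 9382 × 100 = 12.9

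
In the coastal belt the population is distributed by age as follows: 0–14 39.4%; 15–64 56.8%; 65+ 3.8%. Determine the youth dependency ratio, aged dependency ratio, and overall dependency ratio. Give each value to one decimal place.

Youth dependency ratio: 69.4
Old-age dependency ratio: 6.7
Total dependency ratio: 76.1

Youth dependency ratio = 39.4 / 56.8 × 100 = 69.4
Old-age dependency ratio = 3.8 / 56.8 × 100 = 6.7
Total dependency ratio = (39.4 + 3.8) / 56.8 × 100 = 43.2 / 56.8 × 100 = 76.1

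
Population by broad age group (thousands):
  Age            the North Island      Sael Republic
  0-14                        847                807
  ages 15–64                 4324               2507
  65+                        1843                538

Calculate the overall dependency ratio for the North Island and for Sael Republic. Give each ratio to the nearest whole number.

the North Island: (847 + 1843) / 4324 × 100 = 2690 / 4324 × 100 = 62
Sael Republic: (807 + 538) / 2507 × 100 = 1345 / 2507 × 100 = 54

the North Island: 62
Sael Republic: 54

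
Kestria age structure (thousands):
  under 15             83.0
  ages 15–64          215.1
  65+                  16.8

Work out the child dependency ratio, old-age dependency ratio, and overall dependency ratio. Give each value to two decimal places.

Youth dependency ratio = 83.0 / 215.1 × 100 = 38.59
Old-age dependency ratio = 16.8 / 215.1 × 100 = 7.81
Total dependency ratio = (83.0 + 16.8) / 215.1 × 100 = 99.8 / 215.1 × 100 = 46.40

Youth dependency ratio: 38.59
Old-age dependency ratio: 7.81
Total dependency ratio: 46.40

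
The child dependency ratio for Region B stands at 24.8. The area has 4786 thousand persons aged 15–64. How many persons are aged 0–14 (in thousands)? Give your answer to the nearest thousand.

Youth dependency ratio = youth / working-age × 100
24.8 = Y / 4786 × 100
⇒ 1187

Aged 0–14: 1187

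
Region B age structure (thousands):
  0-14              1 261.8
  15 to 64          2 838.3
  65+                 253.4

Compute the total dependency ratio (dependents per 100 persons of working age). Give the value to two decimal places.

Total dependency ratio = (1 261.8 + 253.4) / 2 838.3 × 100 = 1 515.2 / 2 838.3 × 100 = 53.38

Total dependency ratio: 53.38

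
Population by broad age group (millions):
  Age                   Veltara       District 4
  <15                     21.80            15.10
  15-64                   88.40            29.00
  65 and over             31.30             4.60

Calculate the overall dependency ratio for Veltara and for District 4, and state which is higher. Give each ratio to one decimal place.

Veltara: 60.1
District 4: 67.9
Higher: District 4

Veltara: (21.80 + 31.30) / 88.40 × 100 = 53.10 / 88.40 × 100 = 60.1
District 4: (15.10 + 4.60) / 29.00 × 100 = 19.70 / 29.00 × 100 = 67.9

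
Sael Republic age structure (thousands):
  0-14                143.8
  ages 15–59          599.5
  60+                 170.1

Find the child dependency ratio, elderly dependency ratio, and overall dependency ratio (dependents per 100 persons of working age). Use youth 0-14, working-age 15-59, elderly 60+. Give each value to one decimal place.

Youth dependency ratio = 143.8 / 599.5 × 100 = 24.0
Old-age dependency ratio = 170.1 / 599.5 × 100 = 28.4
Total dependency ratio = (143.8 + 170.1) / 599.5 × 100 = 313.9 / 599.5 × 100 = 52.4

Youth dependency ratio: 24.0
Old-age dependency ratio: 28.4
Total dependency ratio: 52.4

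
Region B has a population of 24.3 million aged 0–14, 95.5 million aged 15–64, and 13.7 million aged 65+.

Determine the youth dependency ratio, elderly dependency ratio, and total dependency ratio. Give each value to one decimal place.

Youth dependency ratio = 24.3 / 95.5 × 100 = 25.4
Old-age dependency ratio = 13.7 / 95.5 × 100 = 14.3
Total dependency ratio = (24.3 + 13.7) / 95.5 × 100 = 38.0 / 95.5 × 100 = 39.8

Youth dependency ratio: 25.4
Old-age dependency ratio: 14.3
Total dependency ratio: 39.8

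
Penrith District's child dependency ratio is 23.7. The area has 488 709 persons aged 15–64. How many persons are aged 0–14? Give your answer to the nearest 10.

Youth dependency ratio = youth / working-age × 100
23.7 = Y / 488 709 × 100
⇒ 115 820

Aged 0–14: 115 820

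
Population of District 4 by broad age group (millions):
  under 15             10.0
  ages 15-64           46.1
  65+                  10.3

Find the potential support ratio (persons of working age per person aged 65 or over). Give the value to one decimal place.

Potential support ratio = 46.1 / 10.3 = 4.5

Potential support ratio: 4.5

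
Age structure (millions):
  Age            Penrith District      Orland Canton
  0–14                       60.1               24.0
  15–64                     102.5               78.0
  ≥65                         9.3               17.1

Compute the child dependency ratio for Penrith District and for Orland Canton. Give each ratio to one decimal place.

Penrith District: 60.1 / 102.5 × 100 = 58.6
Orland Canton: 24.0 / 78.0 × 100 = 30.8

Penrith District: 58.6
Orland Canton: 30.8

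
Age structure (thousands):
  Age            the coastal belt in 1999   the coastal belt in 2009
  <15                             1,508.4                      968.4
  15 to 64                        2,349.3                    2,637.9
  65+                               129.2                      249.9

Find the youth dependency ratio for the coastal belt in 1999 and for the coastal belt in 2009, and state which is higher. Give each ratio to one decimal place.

the coastal belt in 1999: 64.2
the coastal belt in 2009: 36.7
Higher: the coastal belt in 1999

the coastal belt in 1999: 1,508.4 / 2,349.3 × 100 = 64.2
the coastal belt in 2009: 968.4 / 2,637.9 × 100 = 36.7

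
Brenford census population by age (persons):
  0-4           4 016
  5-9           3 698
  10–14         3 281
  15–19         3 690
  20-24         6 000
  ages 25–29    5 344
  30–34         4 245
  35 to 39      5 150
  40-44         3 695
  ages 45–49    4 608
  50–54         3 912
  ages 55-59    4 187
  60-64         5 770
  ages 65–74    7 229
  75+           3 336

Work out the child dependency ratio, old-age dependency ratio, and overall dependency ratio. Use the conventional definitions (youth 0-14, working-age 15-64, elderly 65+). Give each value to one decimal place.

Youth dependency ratio: 23.6
Old-age dependency ratio: 22.7
Total dependency ratio: 46.3

0–14: 4 016 + 3 698 + 3 281 = 10 995
15–64: 3 690 + 6 000 + 5 344 + 4 245 + 5 150 + 3 695 + 4 608 + 3 912 + 4 187 + 5 770 = 46 601
65+: 7 229 + 3 336 = 10 565
Youth dependency ratio = 10 995 / 46 601 × 100 = 23.6
Old-age dependency ratio = 10 565 / 46 601 × 100 = 22.7
Total dependency ratio = (10 995 + 10 565) / 46 601 × 100 = 21 560 / 46 601 × 100 = 46.3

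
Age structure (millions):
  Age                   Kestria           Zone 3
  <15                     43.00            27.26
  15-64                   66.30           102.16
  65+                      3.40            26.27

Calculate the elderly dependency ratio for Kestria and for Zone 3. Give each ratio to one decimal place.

Kestria: 3.40 / 66.30 × 100 = 5.1
Zone 3: 26.27 / 102.16 × 100 = 25.7

Kestria: 5.1
Zone 3: 25.7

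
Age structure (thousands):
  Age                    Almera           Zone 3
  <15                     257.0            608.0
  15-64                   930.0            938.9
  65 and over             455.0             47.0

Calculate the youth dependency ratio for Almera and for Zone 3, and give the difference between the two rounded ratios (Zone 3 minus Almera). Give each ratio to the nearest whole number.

Almera: 28
Zone 3: 65
Difference: +37

Almera: 257.0 / 930.0 × 100 = 28
Zone 3: 608.0 / 938.9 × 100 = 65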